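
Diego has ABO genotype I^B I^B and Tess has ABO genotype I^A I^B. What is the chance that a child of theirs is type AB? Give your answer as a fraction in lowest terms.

1/2

ABO cross I^B I^B × I^A I^B → offspring phenotypes: 1/2 B, 1/2 AB.
So P(type AB) = 1/2.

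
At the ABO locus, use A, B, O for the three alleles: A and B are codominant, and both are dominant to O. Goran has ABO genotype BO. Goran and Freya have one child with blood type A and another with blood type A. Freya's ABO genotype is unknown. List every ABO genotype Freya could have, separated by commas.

AA, AB, AO

For each candidate genotype of Freya, check whether crossing it with BO can produce every observed child phenotype.
  AA → possible child types {A, AB} ✓
  AB → possible child types {A, B, AB} ✓
  AO → possible child types {O, A, B, AB} ✓
  BB → possible child types {B} ✗
  BO → possible child types {O, B} ✗
  OO → possible child types {O, B} ✗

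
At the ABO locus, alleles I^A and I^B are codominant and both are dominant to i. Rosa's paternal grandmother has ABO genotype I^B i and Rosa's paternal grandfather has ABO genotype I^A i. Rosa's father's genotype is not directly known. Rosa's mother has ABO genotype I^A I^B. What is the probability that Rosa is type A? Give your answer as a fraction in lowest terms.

Rosa's father's ABO genotype from I^B i × I^A i: 1/4 I^A I^B, 1/4 I^A i, 1/4 I^B i, 1/4 i i.
Crossing each possibility with the mother I^A I^B and summing P(type A): 1/4·1/4 + 1/4·1/2 + 1/4·1/4 + 1/4·1/2 = 3/8.

3/8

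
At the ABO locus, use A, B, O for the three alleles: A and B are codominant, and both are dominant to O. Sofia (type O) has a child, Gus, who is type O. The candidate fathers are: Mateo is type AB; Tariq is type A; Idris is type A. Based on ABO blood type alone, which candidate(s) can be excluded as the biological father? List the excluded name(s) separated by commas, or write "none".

A candidate is excluded only if no genotype consistent with his phenotype could produce a type O child with a type O mother.
Mateo (type AB): no genotype consistent with that phenotype can produce a type-O child with a type-O mother.

Mateo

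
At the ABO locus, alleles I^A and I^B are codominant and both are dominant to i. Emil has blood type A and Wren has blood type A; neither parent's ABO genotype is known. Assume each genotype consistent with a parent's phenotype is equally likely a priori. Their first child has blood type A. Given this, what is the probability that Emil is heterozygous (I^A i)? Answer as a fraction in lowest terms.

7/15

Possible genotypes: Emil ∈ {I^A I^A, I^A i}; Wren ∈ {I^A I^A, I^A i}.
Weight each parental genotype pair by prior × P(type-A child):
  I^A I^A × I^A I^A: posterior weight 4/15.
  I^A I^A × I^A i: posterior weight 4/15.
  I^A i × I^A I^A: posterior weight 4/15.
  I^A i × I^A i: posterior weight 1/5.
Sum the posterior weight over pairs where Emil is I^A i: 7/15.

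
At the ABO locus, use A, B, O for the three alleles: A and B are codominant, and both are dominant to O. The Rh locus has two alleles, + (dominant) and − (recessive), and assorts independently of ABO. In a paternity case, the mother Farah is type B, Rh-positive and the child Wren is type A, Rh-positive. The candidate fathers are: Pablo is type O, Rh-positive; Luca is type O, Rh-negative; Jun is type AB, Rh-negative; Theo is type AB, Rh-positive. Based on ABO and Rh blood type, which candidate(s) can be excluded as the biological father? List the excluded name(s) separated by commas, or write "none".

A candidate is excluded only if no genotype consistent with his phenotype could produce a type A, Rh-positive child with a type B, Rh-positive mother.
Pablo (type O, Rh+): no genotype consistent with that phenotype can produce a type-A Rh+ child with a type-B mother.
Luca (type O, Rh-): no genotype consistent with that phenotype can produce a type-A Rh+ child with a type-B mother.

Pablo, Luca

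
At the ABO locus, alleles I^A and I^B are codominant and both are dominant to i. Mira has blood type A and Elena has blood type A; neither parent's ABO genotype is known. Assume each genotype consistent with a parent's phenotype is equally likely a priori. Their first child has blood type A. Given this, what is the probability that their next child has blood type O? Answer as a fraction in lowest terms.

1/20

Possible genotypes: Mira ∈ {I^A I^A, I^A i}; Elena ∈ {I^A I^A, I^A i}.
Weight each parental genotype pair by prior × P(type-A child):
  I^A I^A × I^A I^A: posterior weight 4/15; P(next child type O) = 0.
  I^A I^A × I^A i: posterior weight 4/15; P(next child type O) = 0.
  I^A i × I^A I^A: posterior weight 4/15; P(next child type O) = 0.
  I^A i × I^A i: posterior weight 1/5; P(next child type O) = 1/4.
Weighted sum = 1/20.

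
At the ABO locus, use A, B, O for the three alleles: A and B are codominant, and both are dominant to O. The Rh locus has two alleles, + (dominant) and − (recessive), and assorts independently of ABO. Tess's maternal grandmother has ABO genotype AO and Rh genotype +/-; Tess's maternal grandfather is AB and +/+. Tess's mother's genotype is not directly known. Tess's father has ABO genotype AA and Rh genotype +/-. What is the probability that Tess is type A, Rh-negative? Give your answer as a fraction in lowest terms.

Tess's mother's ABO genotype from AO × AB: 1/4 AA, 1/4 AB, 1/4 AO, 1/4 BO.
Crossing each possibility with the father AA and summing P(type A): 1/4·1 + 1/4·1/2 + 1/4·1 + 1/4·1/2 = 3/4.
Similarly for Rh via the mother's Rh distribution: P(Rh-) = 1/8.
Independent loci: 3/4 × 1/8 = 3/32.

3/32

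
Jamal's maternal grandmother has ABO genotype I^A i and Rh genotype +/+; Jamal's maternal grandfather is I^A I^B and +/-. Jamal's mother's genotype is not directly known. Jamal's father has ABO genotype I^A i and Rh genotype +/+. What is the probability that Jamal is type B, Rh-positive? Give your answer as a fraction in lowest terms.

1/8

Jamal's mother's ABO genotype from I^A i × I^A I^B: 1/4 I^A I^A, 1/4 I^A I^B, 1/4 I^A i, 1/4 I^B i.
Crossing each possibility with the father I^A i and summing P(type B): 1/4·0 + 1/4·1/4 + 1/4·0 + 1/4·1/4 = 1/8.
Similarly for Rh via the mother's Rh distribution: P(Rh+) = 1.
Independent loci: 1/8 × 1 = 1/8.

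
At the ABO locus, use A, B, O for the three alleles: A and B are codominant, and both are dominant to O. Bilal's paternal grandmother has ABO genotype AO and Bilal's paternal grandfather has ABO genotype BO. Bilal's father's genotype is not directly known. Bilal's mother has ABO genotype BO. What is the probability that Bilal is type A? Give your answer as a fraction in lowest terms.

1/8

Bilal's father's ABO genotype from AO × BO: 1/4 AB, 1/4 AO, 1/4 BO, 1/4 OO.
Crossing each possibility with the mother BO and summing P(type A): 1/4·1/4 + 1/4·1/4 + 1/4·0 + 1/4·0 = 1/8.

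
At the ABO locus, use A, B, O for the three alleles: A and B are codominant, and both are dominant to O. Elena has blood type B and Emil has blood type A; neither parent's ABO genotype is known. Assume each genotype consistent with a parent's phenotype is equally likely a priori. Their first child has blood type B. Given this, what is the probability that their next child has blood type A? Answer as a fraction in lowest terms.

1/12

Possible genotypes: Elena ∈ {BB, BO}; Emil ∈ {AA, AO}.
Weight each parental genotype pair by prior × P(type-B child):
  BB × AO: posterior weight 2/3; P(next child type A) = 0.
  BO × AO: posterior weight 1/3; P(next child type A) = 1/4.
Weighted sum = 1/12.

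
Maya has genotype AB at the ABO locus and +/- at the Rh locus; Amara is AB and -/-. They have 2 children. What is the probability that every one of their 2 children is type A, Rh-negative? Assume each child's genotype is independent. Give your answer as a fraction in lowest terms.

1/64

ABO cross AB × AB → 1/4 A, 1/4 B, 1/2 AB.
Rh cross +/- × -/- → 1/2 Rh+, 1/2 Rh-; so P(type A, Rh-negative) = 1/4 × 1/2 = 1/8 per child.
All 2 independent: (1/8)^2 = 1/64.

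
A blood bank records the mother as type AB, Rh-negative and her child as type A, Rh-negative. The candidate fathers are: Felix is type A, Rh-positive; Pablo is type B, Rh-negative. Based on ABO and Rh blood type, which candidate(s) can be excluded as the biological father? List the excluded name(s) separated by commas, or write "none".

A candidate is excluded only if no genotype consistent with his phenotype could produce a type A, Rh-negative child with a type AB, Rh-negative mother.
Every candidate has at least one consistent genotype combination, so none can be excluded.

none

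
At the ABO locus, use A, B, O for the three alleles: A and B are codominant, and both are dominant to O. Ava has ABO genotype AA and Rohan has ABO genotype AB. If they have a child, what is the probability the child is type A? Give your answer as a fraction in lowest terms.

ABO cross AA × AB → offspring phenotypes: 1/2 A, 1/2 AB.
So P(type A) = 1/2.

1/2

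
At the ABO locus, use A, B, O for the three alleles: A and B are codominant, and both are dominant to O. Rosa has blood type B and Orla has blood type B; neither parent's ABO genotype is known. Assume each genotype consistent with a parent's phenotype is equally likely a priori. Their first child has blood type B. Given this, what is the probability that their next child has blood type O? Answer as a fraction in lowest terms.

1/20

Possible genotypes: Rosa ∈ {BB, BO}; Orla ∈ {BB, BO}.
Weight each parental genotype pair by prior × P(type-B child):
  BB × BB: posterior weight 4/15; P(next child type O) = 0.
  BB × BO: posterior weight 4/15; P(next child type O) = 0.
  BO × BB: posterior weight 4/15; P(next child type O) = 0.
  BO × BO: posterior weight 1/5; P(next child type O) = 1/4.
Weighted sum = 1/20.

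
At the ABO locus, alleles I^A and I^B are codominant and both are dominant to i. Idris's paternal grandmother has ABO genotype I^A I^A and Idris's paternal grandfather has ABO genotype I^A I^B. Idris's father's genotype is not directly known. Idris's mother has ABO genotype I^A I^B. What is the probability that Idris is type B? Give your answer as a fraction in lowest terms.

Idris's father's ABO genotype from I^A I^A × I^A I^B: 1/2 I^A I^A, 1/2 I^A I^B.
Crossing each possibility with the mother I^A I^B and summing P(type B): 1/2·0 + 1/2·1/4 = 1/8.

1/8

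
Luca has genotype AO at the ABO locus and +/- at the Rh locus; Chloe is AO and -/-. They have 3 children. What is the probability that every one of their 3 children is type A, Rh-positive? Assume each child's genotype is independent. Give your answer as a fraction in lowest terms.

27/512

ABO cross AO × AO → 1/4 O, 3/4 A.
Rh cross +/- × -/- → 1/2 Rh+, 1/2 Rh-; so P(type A, Rh-positive) = 3/4 × 1/2 = 3/8 per child.
All 3 independent: (3/8)^3 = 27/512.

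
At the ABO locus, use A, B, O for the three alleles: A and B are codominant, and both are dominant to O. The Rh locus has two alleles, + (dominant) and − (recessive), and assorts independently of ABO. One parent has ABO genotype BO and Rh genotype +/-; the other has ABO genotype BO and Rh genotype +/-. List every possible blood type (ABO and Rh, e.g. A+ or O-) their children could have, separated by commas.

Gametes from BO × BO give offspring ABO genotypes BB, BO, OO, i.e. phenotypes O, B.
Rh cross +/- × +/- → phenotypes Rh+, Rh-.
Combining independently: O+, O-, B+, B-.

O+, O-, B+, B-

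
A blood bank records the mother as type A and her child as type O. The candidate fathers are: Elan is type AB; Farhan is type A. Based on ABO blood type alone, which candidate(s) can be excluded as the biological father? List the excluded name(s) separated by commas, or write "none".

Elan

A candidate is excluded only if no genotype consistent with his phenotype could produce a type O child with a type A mother.
Elan (type AB): no genotype consistent with that phenotype can produce a type-O child with a type-A mother.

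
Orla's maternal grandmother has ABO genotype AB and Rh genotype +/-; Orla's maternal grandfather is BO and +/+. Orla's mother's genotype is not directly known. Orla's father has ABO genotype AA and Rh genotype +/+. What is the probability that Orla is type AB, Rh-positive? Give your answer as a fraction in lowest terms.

Orla's mother's ABO genotype from AB × BO: 1/4 AB, 1/4 AO, 1/4 BB, 1/4 BO.
Crossing each possibility with the father AA and summing P(type AB): 1/4·1/2 + 1/4·0 + 1/4·1 + 1/4·1/2 = 1/2.
Similarly for Rh via the mother's Rh distribution: P(Rh+) = 1.
Independent loci: 1/2 × 1 = 1/2.

1/2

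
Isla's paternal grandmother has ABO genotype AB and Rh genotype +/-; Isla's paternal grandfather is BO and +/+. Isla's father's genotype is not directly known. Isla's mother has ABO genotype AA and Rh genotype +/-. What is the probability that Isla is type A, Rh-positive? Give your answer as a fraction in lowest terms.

7/16

Isla's father's ABO genotype from AB × BO: 1/4 AB, 1/4 AO, 1/4 BB, 1/4 BO.
Crossing each possibility with the mother AA and summing P(type A): 1/4·1/2 + 1/4·1 + 1/4·0 + 1/4·1/2 = 1/2.
Similarly for Rh via the father's Rh distribution: P(Rh+) = 7/8.
Independent loci: 1/2 × 7/8 = 7/16.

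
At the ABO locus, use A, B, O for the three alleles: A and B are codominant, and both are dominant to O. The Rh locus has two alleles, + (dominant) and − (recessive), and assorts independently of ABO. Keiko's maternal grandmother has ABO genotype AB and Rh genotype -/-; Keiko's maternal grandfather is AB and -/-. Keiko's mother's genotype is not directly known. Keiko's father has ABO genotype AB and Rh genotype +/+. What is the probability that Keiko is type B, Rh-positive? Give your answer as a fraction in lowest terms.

Keiko's mother's ABO genotype from AB × AB: 1/4 AA, 1/2 AB, 1/4 BB.
Crossing each possibility with the father AB and summing P(type B): 1/4·0 + 1/2·1/4 + 1/4·1/2 = 1/4.
Similarly for Rh via the mother's Rh distribution: P(Rh+) = 1.
Independent loci: 1/4 × 1 = 1/4.

1/4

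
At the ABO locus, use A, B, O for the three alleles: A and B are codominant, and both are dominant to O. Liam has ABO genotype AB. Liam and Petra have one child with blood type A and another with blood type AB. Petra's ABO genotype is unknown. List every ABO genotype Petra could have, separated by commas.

For each candidate genotype of Petra, check whether crossing it with AB can produce every observed child phenotype.
  AA → possible child types {A, AB} ✓
  AB → possible child types {A, B, AB} ✓
  AO → possible child types {A, B, AB} ✓
  BB → possible child types {B, AB} ✗
  BO → possible child types {A, B, AB} ✓
  OO → possible child types {A, B} ✗

AA, AB, AO, BO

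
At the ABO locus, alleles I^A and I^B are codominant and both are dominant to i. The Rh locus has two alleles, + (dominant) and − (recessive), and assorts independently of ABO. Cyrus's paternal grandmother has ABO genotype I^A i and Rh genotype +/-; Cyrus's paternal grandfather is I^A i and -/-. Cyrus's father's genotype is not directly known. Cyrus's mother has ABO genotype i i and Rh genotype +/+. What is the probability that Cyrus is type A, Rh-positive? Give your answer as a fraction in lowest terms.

Cyrus's father's ABO genotype from I^A i × I^A i: 1/4 I^A I^A, 1/2 I^A i, 1/4 i i.
Crossing each possibility with the mother i i and summing P(type A): 1/4·1 + 1/2·1/2 + 1/4·0 = 1/2.
Similarly for Rh via the father's Rh distribution: P(Rh+) = 1.
Independent loci: 1/2 × 1 = 1/2.

1/2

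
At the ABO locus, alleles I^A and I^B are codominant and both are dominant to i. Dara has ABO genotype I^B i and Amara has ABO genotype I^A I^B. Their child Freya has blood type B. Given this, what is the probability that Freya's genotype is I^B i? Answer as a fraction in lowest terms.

1/2

Cross I^B i × I^A I^B → 1/4 I^A I^B, 1/4 I^A i, 1/4 I^B I^B, 1/4 I^B i.
Type-B genotypes among offspring: I^B I^B (1/4), I^B i (1/4); total 1/2.
P(I^B i | type B) = (1/4) / (1/2) = 1/2.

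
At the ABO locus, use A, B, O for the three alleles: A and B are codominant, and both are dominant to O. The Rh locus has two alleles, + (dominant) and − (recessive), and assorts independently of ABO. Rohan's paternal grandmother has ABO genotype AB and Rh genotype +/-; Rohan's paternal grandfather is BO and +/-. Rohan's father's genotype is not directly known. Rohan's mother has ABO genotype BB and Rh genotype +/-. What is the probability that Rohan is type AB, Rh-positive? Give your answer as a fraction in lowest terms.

3/16

Rohan's father's ABO genotype from AB × BO: 1/4 AB, 1/4 AO, 1/4 BB, 1/4 BO.
Crossing each possibility with the mother BB and summing P(type AB): 1/4·1/2 + 1/4·1/2 + 1/4·0 + 1/4·0 = 1/4.
Similarly for Rh via the father's Rh distribution: P(Rh+) = 3/4.
Independent loci: 1/4 × 3/4 = 3/16.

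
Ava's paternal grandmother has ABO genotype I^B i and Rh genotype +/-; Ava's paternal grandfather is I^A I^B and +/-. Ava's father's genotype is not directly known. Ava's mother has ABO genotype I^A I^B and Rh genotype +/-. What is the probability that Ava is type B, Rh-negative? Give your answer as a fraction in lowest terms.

3/32

Ava's father's ABO genotype from I^B i × I^A I^B: 1/4 I^A I^B, 1/4 I^A i, 1/4 I^B I^B, 1/4 I^B i.
Crossing each possibility with the mother I^A I^B and summing P(type B): 1/4·1/4 + 1/4·1/4 + 1/4·1/2 + 1/4·1/2 = 3/8.
Similarly for Rh via the father's Rh distribution: P(Rh-) = 1/4.
Independent loci: 3/8 × 1/4 = 3/32.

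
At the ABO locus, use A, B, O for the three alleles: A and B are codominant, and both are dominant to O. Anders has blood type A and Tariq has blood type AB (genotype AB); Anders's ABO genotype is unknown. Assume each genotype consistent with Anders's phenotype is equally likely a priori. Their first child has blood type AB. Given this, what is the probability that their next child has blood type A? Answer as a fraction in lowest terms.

1/2

Possible genotypes: Anders ∈ {AA, AO}; Tariq ∈ {AB}.
Weight each parental genotype pair by prior × P(type-AB child):
  AA × AB: posterior weight 2/3; P(next child type A) = 1/2.
  AO × AB: posterior weight 1/3; P(next child type A) = 1/2.
Weighted sum = 1/2.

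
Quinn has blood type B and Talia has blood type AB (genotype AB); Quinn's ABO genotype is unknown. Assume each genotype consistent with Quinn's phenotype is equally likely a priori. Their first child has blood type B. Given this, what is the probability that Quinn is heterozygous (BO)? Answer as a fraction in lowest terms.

Possible genotypes: Quinn ∈ {BB, BO}; Talia ∈ {AB}.
Weight each parental genotype pair by prior × P(type-B child):
  BB × AB: posterior weight 1/2.
  BO × AB: posterior weight 1/2.
Sum the posterior weight over pairs where Quinn is BO: 1/2.

1/2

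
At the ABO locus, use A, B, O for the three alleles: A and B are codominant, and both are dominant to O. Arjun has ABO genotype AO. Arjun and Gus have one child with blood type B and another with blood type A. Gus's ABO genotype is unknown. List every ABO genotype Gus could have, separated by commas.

AB, BO

For each candidate genotype of Gus, check whether crossing it with AO can produce every observed child phenotype.
  AA → possible child types {A} ✗
  AB → possible child types {A, B, AB} ✓
  AO → possible child types {O, A} ✗
  BB → possible child types {B, AB} ✗
  BO → possible child types {O, A, B, AB} ✓
  OO → possible child types {O, A} ✗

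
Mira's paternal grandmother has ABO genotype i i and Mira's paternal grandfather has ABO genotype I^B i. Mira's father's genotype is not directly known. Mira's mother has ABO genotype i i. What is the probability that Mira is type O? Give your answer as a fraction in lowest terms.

Mira's father's ABO genotype from i i × I^B i: 1/2 I^B i, 1/2 i i.
Crossing each possibility with the mother i i and summing P(type O): 1/2·1/2 + 1/2·1 = 3/4.

3/4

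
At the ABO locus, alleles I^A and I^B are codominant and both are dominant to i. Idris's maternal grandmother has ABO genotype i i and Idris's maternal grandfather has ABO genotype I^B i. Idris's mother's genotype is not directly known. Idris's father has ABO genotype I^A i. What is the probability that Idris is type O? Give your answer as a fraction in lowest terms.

3/8

Idris's mother's ABO genotype from i i × I^B i: 1/2 I^B i, 1/2 i i.
Crossing each possibility with the father I^A i and summing P(type O): 1/2·1/4 + 1/2·1/2 = 3/8.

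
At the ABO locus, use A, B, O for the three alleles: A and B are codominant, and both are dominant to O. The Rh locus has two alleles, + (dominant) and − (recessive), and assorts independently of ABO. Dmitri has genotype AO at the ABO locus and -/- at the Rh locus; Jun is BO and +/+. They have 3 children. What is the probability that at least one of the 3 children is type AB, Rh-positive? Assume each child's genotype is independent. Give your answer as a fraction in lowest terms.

ABO cross AO × BO → 1/4 O, 1/4 A, 1/4 B, 1/4 AB.
Rh cross -/- × +/+ → 1 Rh+; so P(type AB, Rh-positive) = 1/4 × 1 = 1/4 per child.
P(none) = (3/4)^3 = 27/64; P(at least one) = 1 − 27/64 = 37/64.

37/64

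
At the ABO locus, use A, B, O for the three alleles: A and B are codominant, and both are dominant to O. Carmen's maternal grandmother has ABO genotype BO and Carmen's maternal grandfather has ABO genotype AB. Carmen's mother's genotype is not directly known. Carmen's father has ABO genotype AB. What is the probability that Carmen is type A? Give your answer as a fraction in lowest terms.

1/4

Carmen's mother's ABO genotype from BO × AB: 1/4 AB, 1/4 AO, 1/4 BB, 1/4 BO.
Crossing each possibility with the father AB and summing P(type A): 1/4·1/4 + 1/4·1/2 + 1/4·0 + 1/4·1/4 = 1/4.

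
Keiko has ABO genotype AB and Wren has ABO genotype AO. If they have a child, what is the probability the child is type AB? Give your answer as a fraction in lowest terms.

ABO cross AB × AO → offspring phenotypes: 1/2 A, 1/4 B, 1/4 AB.
So P(type AB) = 1/4.

1/4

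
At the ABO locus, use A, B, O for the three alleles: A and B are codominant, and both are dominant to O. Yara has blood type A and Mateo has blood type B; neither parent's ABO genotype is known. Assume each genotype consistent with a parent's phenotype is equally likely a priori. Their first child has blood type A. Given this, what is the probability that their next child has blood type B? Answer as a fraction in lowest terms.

Possible genotypes: Yara ∈ {AA, AO}; Mateo ∈ {BB, BO}.
Weight each parental genotype pair by prior × P(type-A child):
  AA × BO: posterior weight 2/3; P(next child type B) = 0.
  AO × BO: posterior weight 1/3; P(next child type B) = 1/4.
Weighted sum = 1/12.

1/12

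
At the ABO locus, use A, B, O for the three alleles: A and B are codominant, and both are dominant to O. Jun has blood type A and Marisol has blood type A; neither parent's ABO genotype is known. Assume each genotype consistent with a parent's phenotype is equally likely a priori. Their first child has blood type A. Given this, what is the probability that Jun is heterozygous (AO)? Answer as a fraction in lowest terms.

Possible genotypes: Jun ∈ {AA, AO}; Marisol ∈ {AA, AO}.
Weight each parental genotype pair by prior × P(type-A child):
  AA × AA: posterior weight 4/15.
  AA × AO: posterior weight 4/15.
  AO × AA: posterior weight 4/15.
  AO × AO: posterior weight 1/5.
Sum the posterior weight over pairs where Jun is AO: 7/15.

7/15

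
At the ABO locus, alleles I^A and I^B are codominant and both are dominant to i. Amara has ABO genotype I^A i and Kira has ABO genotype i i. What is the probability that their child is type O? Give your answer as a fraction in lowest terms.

1/2

ABO cross I^A i × i i → offspring phenotypes: 1/2 O, 1/2 A.
So P(type O) = 1/2.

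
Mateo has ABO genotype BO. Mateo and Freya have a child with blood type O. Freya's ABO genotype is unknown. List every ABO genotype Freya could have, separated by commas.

For each candidate genotype of Freya, check whether crossing it with BO can produce every observed child phenotype.
  AA → possible child types {A, AB} ✗
  AB → possible child types {A, B, AB} ✗
  AO → possible child types {O, A, B, AB} ✓
  BB → possible child types {B} ✗
  BO → possible child types {O, B} ✓
  OO → possible child types {O, B} ✓

AO, BO, OO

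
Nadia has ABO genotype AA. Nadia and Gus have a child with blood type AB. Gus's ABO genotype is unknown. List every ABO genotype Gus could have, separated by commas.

For each candidate genotype of Gus, check whether crossing it with AA can produce every observed child phenotype.
  AA → possible child types {A} ✗
  AB → possible child types {A, AB} ✓
  AO → possible child types {A} ✗
  BB → possible child types {AB} ✓
  BO → possible child types {A, AB} ✓
  OO → possible child types {A} ✗

AB, BB, BO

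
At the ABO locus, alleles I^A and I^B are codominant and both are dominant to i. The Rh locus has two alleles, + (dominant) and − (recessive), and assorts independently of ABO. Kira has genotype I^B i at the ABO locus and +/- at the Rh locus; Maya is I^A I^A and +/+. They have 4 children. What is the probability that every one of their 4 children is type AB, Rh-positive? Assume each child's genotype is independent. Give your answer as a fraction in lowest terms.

1/16

ABO cross I^B i × I^A I^A → 1/2 A, 1/2 AB.
Rh cross +/- × +/+ → 1 Rh+; so P(type AB, Rh-positive) = 1/2 × 1 = 1/2 per child.
All 4 independent: (1/2)^4 = 1/16.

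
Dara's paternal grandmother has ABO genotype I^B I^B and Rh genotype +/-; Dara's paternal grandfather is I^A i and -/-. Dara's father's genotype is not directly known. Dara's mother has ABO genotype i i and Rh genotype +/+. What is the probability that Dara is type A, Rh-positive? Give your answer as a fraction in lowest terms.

Dara's father's ABO genotype from I^B I^B × I^A i: 1/2 I^A I^B, 1/2 I^B i.
Crossing each possibility with the mother i i and summing P(type A): 1/2·1/2 + 1/2·0 = 1/4.
Similarly for Rh via the father's Rh distribution: P(Rh+) = 1.
Independent loci: 1/4 × 1 = 1/4.

1/4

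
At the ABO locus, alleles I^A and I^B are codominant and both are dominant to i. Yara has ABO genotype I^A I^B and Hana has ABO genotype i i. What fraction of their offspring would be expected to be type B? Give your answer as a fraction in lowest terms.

ABO cross I^A I^B × i i → offspring phenotypes: 1/2 A, 1/2 B.
So P(type B) = 1/2.

1/2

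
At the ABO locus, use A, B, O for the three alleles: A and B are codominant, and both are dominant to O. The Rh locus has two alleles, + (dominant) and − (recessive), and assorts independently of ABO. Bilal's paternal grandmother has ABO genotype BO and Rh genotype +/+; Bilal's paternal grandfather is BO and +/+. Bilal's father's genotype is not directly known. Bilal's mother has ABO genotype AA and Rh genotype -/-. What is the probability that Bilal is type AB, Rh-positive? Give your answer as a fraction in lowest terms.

1/2

Bilal's father's ABO genotype from BO × BO: 1/4 BB, 1/2 BO, 1/4 OO.
Crossing each possibility with the mother AA and summing P(type AB): 1/4·1 + 1/2·1/2 + 1/4·0 = 1/2.
Similarly for Rh via the father's Rh distribution: P(Rh+) = 1.
Independent loci: 1/2 × 1 = 1/2.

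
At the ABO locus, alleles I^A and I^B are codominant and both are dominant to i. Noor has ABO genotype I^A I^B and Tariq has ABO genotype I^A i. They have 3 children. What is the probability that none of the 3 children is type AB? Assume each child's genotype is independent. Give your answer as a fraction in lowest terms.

27/64

ABO cross I^A I^B × I^A i → 1/2 A, 1/4 B, 1/4 AB.
So P(type AB) = 1/4 per child.
P(not type AB) = 3/4 for one child; (3/4)^3 = 27/64.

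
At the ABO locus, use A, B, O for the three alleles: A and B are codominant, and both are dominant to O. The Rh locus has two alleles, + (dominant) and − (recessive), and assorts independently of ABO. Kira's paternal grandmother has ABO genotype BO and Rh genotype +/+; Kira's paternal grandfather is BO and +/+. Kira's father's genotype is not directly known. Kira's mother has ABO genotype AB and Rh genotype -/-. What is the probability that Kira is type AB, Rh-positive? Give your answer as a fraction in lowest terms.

1/4

Kira's father's ABO genotype from BO × BO: 1/4 BB, 1/2 BO, 1/4 OO.
Crossing each possibility with the mother AB and summing P(type AB): 1/4·1/2 + 1/2·1/4 + 1/4·0 = 1/4.
Similarly for Rh via the father's Rh distribution: P(Rh+) = 1.
Independent loci: 1/4 × 1 = 1/4.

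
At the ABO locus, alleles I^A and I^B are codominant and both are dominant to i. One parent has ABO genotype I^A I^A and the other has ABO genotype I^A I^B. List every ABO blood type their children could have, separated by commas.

A, AB

Gametes from I^A I^A × I^A I^B give offspring ABO genotypes I^A I^A, I^A I^B, i.e. phenotypes A, AB.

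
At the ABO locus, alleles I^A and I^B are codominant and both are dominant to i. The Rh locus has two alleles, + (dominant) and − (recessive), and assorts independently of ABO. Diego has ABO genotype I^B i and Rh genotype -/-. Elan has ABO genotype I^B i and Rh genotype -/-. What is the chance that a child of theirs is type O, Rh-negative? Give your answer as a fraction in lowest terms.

1/4

ABO cross I^B i × I^B i → offspring phenotypes: 1/4 O, 3/4 B.
Rh cross -/- × -/- → 1 Rh-.
Independent loci: P(type O, Rh-negative) = 1/4 × 1 = 1/4.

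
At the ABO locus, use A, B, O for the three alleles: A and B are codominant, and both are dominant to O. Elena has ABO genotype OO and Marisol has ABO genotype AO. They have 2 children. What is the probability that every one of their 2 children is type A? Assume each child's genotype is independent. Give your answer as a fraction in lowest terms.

1/4

ABO cross OO × AO → 1/2 O, 1/2 A.
So P(type A) = 1/2 per child.
All 2 independent: (1/2)^2 = 1/4.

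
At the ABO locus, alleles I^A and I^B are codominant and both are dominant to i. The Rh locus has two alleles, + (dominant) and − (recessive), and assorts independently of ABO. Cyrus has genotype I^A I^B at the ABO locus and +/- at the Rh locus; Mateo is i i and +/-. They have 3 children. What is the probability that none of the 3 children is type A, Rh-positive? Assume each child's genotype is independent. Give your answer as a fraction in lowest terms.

ABO cross I^A I^B × i i → 1/2 A, 1/2 B.
Rh cross +/- × +/- → 3/4 Rh+, 1/4 Rh-; so P(type A, Rh-positive) = 1/2 × 3/4 = 3/8 per child.
P(not type A, Rh-positive) = 5/8 for one child; (5/8)^3 = 125/512.

125/512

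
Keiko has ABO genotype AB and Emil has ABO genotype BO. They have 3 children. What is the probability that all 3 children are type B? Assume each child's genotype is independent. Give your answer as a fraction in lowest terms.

1/8

ABO cross AB × BO → 1/4 A, 1/2 B, 1/4 AB.
So P(type B) = 1/2 per child.
All 3 independent: (1/2)^3 = 1/8.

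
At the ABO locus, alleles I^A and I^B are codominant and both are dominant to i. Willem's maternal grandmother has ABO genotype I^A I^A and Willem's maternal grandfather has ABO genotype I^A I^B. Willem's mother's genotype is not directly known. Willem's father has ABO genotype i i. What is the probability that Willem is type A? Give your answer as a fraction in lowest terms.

Willem's mother's ABO genotype from I^A I^A × I^A I^B: 1/2 I^A I^A, 1/2 I^A I^B.
Crossing each possibility with the father i i and summing P(type A): 1/2·1 + 1/2·1/2 = 3/4.

3/4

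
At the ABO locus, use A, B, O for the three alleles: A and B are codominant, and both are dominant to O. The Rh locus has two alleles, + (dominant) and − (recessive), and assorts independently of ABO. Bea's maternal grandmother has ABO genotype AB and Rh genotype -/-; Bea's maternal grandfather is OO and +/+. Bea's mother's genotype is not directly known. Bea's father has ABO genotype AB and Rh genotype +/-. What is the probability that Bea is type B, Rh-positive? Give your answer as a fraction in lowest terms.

9/32

Bea's mother's ABO genotype from AB × OO: 1/2 AO, 1/2 BO.
Crossing each possibility with the father AB and summing P(type B): 1/2·1/4 + 1/2·1/2 = 3/8.
Similarly for Rh via the mother's Rh distribution: P(Rh+) = 3/4.
Independent loci: 3/8 × 3/4 = 9/32.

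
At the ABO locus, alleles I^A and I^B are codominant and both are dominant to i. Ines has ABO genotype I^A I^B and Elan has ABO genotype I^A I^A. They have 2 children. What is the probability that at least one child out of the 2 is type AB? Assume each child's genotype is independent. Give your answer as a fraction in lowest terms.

3/4

ABO cross I^A I^B × I^A I^A → 1/2 A, 1/2 AB.
So P(type AB) = 1/2 per child.
P(none) = (1/2)^2 = 1/4; P(at least one) = 1 − 1/4 = 3/4.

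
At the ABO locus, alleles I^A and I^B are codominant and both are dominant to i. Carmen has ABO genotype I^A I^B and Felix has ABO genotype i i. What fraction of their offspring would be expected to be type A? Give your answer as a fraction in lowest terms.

ABO cross I^A I^B × i i → offspring phenotypes: 1/2 A, 1/2 B.
So P(type A) = 1/2.

1/2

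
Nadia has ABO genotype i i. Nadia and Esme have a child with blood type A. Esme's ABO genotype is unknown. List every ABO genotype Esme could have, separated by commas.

I^A I^A, I^A I^B, I^A i

For each candidate genotype of Esme, check whether crossing it with i i can produce every observed child phenotype.
  I^A I^A → possible child types {A} ✓
  I^A I^B → possible child types {A, B} ✓
  I^A i → possible child types {O, A} ✓
  I^B I^B → possible child types {B} ✗
  I^B i → possible child types {O, B} ✗
  i i → possible child types {O} ✗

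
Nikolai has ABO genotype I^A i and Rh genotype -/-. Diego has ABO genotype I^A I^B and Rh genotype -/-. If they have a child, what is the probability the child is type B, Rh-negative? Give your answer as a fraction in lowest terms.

ABO cross I^A i × I^A I^B → offspring phenotypes: 1/2 A, 1/4 B, 1/4 AB.
Rh cross -/- × -/- → 1 Rh-.
Independent loci: P(type B, Rh-negative) = 1/4 × 1 = 1/4.

1/4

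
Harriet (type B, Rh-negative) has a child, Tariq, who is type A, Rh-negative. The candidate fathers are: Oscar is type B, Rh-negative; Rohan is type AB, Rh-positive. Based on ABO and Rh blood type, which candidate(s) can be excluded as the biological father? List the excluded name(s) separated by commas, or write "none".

A candidate is excluded only if no genotype consistent with his phenotype could produce a type A, Rh-negative child with a type B, Rh-negative mother.
Oscar (type B, Rh-): no genotype consistent with that phenotype can produce a type-A Rh- child with a type-B mother.

Oscar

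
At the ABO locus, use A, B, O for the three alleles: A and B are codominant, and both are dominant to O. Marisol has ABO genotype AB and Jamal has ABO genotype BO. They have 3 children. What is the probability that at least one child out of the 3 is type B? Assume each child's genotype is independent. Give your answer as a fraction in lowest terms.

7/8

ABO cross AB × BO → 1/4 A, 1/2 B, 1/4 AB.
So P(type B) = 1/2 per child.
P(none) = (1/2)^3 = 1/8; P(at least one) = 1 − 1/8 = 7/8.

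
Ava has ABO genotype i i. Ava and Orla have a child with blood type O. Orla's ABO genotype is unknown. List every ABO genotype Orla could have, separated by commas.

For each candidate genotype of Orla, check whether crossing it with i i can produce every observed child phenotype.
  I^A I^A → possible child types {A} ✗
  I^A I^B → possible child types {A, B} ✗
  I^A i → possible child types {O, A} ✓
  I^B I^B → possible child types {B} ✗
  I^B i → possible child types {O, B} ✓
  i i → possible child types {O} ✓

I^A i, I^B i, i i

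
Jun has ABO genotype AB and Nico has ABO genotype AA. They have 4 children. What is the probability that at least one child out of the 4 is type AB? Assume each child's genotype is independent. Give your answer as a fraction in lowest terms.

15/16

ABO cross AB × AA → 1/2 A, 1/2 AB.
So P(type AB) = 1/2 per child.
P(none) = (1/2)^4 = 1/16; P(at least one) = 1 − 1/16 = 15/16.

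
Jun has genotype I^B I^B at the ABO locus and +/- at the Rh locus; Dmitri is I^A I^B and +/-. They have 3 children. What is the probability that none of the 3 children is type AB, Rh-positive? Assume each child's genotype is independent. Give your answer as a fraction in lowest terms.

125/512

ABO cross I^B I^B × I^A I^B → 1/2 B, 1/2 AB.
Rh cross +/- × +/- → 3/4 Rh+, 1/4 Rh-; so P(type AB, Rh-positive) = 1/2 × 3/4 = 3/8 per child.
P(not type AB, Rh-positive) = 5/8 for one child; (5/8)^3 = 125/512.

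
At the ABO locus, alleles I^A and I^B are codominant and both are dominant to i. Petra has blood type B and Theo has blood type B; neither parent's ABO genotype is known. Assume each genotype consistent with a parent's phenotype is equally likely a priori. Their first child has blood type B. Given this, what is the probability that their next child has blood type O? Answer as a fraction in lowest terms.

Possible genotypes: Petra ∈ {I^B I^B, I^B i}; Theo ∈ {I^B I^B, I^B i}.
Weight each parental genotype pair by prior × P(type-B child):
  I^B I^B × I^B I^B: posterior weight 4/15; P(next child type O) = 0.
  I^B I^B × I^B i: posterior weight 4/15; P(next child type O) = 0.
  I^B i × I^B I^B: posterior weight 4/15; P(next child type O) = 0.
  I^B i × I^B i: posterior weight 1/5; P(next child type O) = 1/4.
Weighted sum = 1/20.

1/20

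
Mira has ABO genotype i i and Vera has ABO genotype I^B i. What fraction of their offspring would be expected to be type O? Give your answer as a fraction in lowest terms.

1/2

ABO cross i i × I^B i → offspring phenotypes: 1/2 O, 1/2 B.
So P(type O) = 1/2.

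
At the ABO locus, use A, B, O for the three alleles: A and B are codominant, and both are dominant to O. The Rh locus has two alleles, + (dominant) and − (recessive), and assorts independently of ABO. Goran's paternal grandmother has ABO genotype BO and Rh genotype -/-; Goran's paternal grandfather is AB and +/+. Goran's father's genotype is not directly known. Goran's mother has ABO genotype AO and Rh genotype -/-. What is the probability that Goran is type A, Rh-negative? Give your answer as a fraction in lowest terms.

Goran's father's ABO genotype from BO × AB: 1/4 AB, 1/4 AO, 1/4 BB, 1/4 BO.
Crossing each possibility with the mother AO and summing P(type A): 1/4·1/2 + 1/4·3/4 + 1/4·0 + 1/4·1/4 = 3/8.
Similarly for Rh via the father's Rh distribution: P(Rh-) = 1/2.
Independent loci: 3/8 × 1/2 = 3/16.

3/16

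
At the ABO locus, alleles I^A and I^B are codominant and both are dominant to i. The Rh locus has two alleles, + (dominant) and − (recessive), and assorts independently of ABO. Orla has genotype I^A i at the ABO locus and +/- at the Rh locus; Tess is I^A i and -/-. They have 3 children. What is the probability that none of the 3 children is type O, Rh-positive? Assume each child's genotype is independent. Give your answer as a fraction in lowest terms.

ABO cross I^A i × I^A i → 1/4 O, 3/4 A.
Rh cross +/- × -/- → 1/2 Rh+, 1/2 Rh-; so P(type O, Rh-positive) = 1/4 × 1/2 = 1/8 per child.
P(not type O, Rh-positive) = 7/8 for one child; (7/8)^3 = 343/512.

343/512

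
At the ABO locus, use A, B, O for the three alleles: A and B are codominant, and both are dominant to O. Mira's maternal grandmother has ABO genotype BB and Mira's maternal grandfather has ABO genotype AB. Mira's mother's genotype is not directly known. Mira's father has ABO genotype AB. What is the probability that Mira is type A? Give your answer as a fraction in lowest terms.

1/8

Mira's mother's ABO genotype from BB × AB: 1/2 AB, 1/2 BB.
Crossing each possibility with the father AB and summing P(type A): 1/2·1/4 + 1/2·0 = 1/8.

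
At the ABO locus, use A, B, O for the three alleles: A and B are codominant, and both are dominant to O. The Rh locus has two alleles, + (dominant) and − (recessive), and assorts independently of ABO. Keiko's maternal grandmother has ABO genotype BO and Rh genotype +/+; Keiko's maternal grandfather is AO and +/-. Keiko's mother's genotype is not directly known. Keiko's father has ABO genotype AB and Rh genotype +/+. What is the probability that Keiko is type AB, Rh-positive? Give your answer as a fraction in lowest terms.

1/4

Keiko's mother's ABO genotype from BO × AO: 1/4 AB, 1/4 AO, 1/4 BO, 1/4 OO.
Crossing each possibility with the father AB and summing P(type AB): 1/4·1/2 + 1/4·1/4 + 1/4·1/4 + 1/4·0 = 1/4.
Similarly for Rh via the mother's Rh distribution: P(Rh+) = 1.
Independent loci: 1/4 × 1 = 1/4.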